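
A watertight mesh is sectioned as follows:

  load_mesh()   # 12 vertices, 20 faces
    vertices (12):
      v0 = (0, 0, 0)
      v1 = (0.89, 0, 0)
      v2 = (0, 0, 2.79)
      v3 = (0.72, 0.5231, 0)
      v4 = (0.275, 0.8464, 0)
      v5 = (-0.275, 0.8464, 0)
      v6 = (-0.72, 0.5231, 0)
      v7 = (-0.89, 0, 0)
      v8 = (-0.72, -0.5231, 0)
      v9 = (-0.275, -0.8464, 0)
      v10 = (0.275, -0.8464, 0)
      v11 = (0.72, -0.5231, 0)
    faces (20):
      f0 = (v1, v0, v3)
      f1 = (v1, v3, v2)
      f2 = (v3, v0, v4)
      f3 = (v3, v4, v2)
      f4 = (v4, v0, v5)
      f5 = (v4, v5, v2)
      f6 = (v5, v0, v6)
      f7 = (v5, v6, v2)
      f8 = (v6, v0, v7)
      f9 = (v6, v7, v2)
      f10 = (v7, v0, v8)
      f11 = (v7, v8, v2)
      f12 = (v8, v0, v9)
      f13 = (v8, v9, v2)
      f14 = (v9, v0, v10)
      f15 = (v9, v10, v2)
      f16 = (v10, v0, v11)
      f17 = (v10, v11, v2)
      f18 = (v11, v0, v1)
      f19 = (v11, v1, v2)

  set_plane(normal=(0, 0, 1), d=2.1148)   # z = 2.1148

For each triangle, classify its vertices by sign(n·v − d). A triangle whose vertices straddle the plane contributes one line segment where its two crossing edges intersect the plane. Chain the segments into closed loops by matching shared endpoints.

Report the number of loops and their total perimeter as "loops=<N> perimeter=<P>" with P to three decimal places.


loops=1 perimeter=1.331

Straddling triangles (10 of 20):
  (v1,v3,v2) [--+] → (0.174245, 0.126594, 2.1148)–(0.215386, 0, 2.1148)  len=0.1331
  (v3,v4,v2) [--+] → (0.066552, 0.204835, 2.1148)–(0.174245, 0.126594, 2.1148)  len=0.1331
  (v4,v5,v2) [--+] → (-0.066552, 0.204835, 2.1148)–(0.066552, 0.204835, 2.1148)  len=0.1331
  (v5,v6,v2) [--+] → (-0.174245, 0.126594, 2.1148)–(-0.066552, 0.204835, 2.1148)  len=0.1331
  (v6,v7,v2) [--+] → (-0.215386, 0, 2.1148)–(-0.174245, 0.126594, 2.1148)  len=0.1331
  (v7,v8,v2) [--+] → (-0.174245, -0.126594, 2.1148)–(-0.215386, 0, 2.1148)  len=0.1331
  (v8,v9,v2) [--+] → (-0.066552, -0.204835, 2.1148)–(-0.174245, -0.126594, 2.1148)  len=0.1331
  (v9,v10,v2) [--+] → (0.066552, -0.204835, 2.1148)–(-0.066552, -0.204835, 2.1148)  len=0.1331
  (v10,v11,v2) [--+] → (0.174245, -0.126594, 2.1148)–(0.066552, -0.204835, 2.1148)  len=0.1331
  (v11,v1,v2) [--+] → (0.215386, 0, 2.1148)–(0.174245, -0.126594, 2.1148)  len=0.1331

Chained into 1 loop(s):
  loop 1: 10 segments, perimeter = 1.3311
Total perimeter = 1.331


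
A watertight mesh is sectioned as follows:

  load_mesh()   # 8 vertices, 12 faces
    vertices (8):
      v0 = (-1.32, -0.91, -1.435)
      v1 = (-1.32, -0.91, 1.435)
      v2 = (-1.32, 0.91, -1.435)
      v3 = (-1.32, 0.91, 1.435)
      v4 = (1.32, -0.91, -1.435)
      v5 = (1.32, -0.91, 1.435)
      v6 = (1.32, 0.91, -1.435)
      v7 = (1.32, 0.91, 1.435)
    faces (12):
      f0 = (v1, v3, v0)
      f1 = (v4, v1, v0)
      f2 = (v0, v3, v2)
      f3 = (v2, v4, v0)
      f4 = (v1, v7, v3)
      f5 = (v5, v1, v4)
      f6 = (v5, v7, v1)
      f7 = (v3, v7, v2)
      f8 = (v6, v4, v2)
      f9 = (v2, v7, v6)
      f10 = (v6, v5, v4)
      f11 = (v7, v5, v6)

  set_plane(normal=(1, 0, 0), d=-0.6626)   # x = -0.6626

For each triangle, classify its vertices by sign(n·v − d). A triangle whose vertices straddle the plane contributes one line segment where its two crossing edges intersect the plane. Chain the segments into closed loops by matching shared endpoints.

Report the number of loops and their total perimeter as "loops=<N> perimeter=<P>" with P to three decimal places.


loops=1 perimeter=9.380

Straddling triangles (8 of 12):
  (v4,v1,v0) [+--] → (-0.6626, -0.91, 0.720327)–(-0.6626, -0.91, -1.435)  len=2.1553
  (v2,v4,v0) [-+-] → (-0.6626, 0.456792, -1.435)–(-0.6626, -0.91, -1.435)  len=1.3668
  (v1,v7,v3) [-+-] → (-0.6626, -0.456792, 1.435)–(-0.6626, 0.91, 1.435)  len=1.3668
  (v5,v1,v4) [+-+] → (-0.6626, -0.91, 1.435)–(-0.6626, -0.91, 0.720327)  len=0.7147
  (v5,v7,v1) [++-] → (-0.6626, -0.456792, 1.435)–(-0.6626, -0.91, 1.435)  len=0.4532
  (v3,v7,v2) [-+-] → (-0.6626, 0.91, 1.435)–(-0.6626, 0.91, -0.720327)  len=2.1553
  (v6,v4,v2) [++-] → (-0.6626, 0.456792, -1.435)–(-0.6626, 0.91, -1.435)  len=0.4532
  (v2,v7,v6) [-++] → (-0.6626, 0.91, -0.720327)–(-0.6626, 0.91, -1.435)  len=0.7147

Chained into 1 loop(s):
  loop 1: 8 segments, perimeter = 9.3800
Total perimeter = 9.380


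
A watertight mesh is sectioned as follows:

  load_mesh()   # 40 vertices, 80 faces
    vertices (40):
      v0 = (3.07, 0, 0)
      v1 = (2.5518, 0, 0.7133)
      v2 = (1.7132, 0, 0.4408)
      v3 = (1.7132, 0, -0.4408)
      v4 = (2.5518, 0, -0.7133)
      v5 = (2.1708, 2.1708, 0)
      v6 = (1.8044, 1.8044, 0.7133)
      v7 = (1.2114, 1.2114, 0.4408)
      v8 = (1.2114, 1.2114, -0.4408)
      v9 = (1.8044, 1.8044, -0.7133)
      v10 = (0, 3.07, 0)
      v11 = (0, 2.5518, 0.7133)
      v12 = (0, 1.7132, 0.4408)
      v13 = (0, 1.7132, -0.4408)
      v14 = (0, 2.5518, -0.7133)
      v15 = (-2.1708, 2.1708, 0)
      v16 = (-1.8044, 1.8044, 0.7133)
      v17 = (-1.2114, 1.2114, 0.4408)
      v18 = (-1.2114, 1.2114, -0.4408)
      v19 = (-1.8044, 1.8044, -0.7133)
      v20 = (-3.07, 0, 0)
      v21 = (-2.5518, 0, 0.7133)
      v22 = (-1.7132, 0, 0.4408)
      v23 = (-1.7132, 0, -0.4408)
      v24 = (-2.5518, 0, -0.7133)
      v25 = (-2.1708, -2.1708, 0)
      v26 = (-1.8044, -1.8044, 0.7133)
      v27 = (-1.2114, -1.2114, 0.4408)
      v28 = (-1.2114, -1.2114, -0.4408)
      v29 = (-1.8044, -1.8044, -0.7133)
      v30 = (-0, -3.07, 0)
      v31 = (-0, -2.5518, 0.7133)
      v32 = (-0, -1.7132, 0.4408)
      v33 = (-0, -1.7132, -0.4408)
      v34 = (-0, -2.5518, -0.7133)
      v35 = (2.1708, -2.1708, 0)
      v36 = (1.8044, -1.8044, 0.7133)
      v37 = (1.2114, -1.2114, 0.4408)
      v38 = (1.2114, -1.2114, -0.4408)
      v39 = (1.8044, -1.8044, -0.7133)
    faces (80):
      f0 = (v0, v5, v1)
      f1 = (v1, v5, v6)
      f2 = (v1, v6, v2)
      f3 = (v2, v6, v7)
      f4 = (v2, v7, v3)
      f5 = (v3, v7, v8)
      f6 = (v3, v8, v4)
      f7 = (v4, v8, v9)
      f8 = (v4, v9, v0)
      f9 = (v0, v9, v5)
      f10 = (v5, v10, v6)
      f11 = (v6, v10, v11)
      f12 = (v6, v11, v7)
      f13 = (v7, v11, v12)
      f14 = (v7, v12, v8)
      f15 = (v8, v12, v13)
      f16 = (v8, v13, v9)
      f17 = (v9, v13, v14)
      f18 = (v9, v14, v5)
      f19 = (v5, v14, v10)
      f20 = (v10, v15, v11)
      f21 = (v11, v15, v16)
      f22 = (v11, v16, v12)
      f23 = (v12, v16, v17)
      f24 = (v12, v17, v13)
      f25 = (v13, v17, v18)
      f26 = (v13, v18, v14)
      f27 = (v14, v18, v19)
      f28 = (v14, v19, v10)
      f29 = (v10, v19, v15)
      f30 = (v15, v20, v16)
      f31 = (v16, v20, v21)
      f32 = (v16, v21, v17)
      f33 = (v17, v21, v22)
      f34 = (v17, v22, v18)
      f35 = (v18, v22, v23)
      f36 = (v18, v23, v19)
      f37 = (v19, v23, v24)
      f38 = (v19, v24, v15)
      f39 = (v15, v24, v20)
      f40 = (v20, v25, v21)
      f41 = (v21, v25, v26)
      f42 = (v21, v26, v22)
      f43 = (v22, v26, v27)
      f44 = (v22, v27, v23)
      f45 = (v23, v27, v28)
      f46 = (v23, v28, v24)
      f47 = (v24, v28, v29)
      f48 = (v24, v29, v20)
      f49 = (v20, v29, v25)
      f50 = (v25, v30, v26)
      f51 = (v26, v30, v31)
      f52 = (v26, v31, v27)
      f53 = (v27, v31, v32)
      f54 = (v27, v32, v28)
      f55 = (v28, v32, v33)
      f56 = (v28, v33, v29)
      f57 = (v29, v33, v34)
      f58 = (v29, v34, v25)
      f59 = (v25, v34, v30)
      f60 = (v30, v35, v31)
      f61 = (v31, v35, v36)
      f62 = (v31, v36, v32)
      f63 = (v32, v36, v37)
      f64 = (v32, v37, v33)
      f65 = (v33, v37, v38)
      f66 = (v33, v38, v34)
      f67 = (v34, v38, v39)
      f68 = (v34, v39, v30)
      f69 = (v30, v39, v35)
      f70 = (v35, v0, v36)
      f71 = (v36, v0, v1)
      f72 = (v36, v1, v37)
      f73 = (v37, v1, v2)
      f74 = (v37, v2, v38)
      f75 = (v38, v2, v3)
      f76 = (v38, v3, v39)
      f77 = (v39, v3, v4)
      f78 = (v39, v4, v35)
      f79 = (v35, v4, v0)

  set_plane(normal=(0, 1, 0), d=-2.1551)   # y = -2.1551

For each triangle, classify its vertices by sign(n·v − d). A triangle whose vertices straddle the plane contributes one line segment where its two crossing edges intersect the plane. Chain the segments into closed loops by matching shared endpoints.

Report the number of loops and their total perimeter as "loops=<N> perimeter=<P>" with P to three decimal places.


loops=1 perimeter=9.530

Straddling triangles (18 of 80):
  (v20,v25,v21) [+-+] → (-2.1773, -2.1551, 0)–(-2.17356, -2.1551, 0.00515884)  len=0.0064
  (v21,v25,v26) [+-+] → (-2.17356, -2.1551, 0.00515884)–(-2.1551, -2.1551, 0.0305644)  len=0.0314
  (v20,v29,v25) [++-] → (-2.1551, -2.1551, -0.0305644)–(-2.1773, -2.1551, 0)  len=0.0378
  (v25,v30,v26) [--+] → (-1.3044, -2.1551, 0.515643)–(-2.1551, -2.1551, 0.0305644)  len=0.9793
  (v26,v30,v31) [+--] → (-1.3044, -2.1551, 0.515643)–(-0.957727, -2.1551, 0.7133)  len=0.3991
  (v26,v31,v27) [+-+] → (-0.957727, -2.1551, 0.7133)–(-0.358522, -2.1551, 0.632652)  len=0.6046
  (v27,v31,v32) [+-+] → (-0.358522, -2.1551, 0.632652)–(0, -2.1551, 0.584394)  len=0.3618
  (v29,v33,v34) [++-] → (0, -2.1551, -0.584394)–(-0.957727, -2.1551, -0.7133)  len=0.9664
  (v29,v34,v25) [+--] → (-0.957727, -2.1551, -0.7133)–(-2.1551, -2.1551, -0.0305644)  len=1.3783
  (v31,v35,v36) [--+] → (2.1551, -2.1551, 0.0305644)–(0.957727, -2.1551, 0.7133)  len=1.3783
  (v31,v36,v32) [-++] → (0.957727, -2.1551, 0.7133)–(0, -2.1551, 0.584394)  len=0.9664
  (v33,v38,v34) [++-] → (0.358522, -2.1551, -0.632652)–(0, -2.1551, -0.584394)  len=0.3618
  (v34,v38,v39) [-++] → (0.358522, -2.1551, -0.632652)–(0.957727, -2.1551, -0.7133)  len=0.6046
  (v34,v39,v30) [-+-] → (0.957727, -2.1551, -0.7133)–(1.3044, -2.1551, -0.515643)  len=0.3991
  (v30,v39,v35) [-+-] → (1.3044, -2.1551, -0.515643)–(2.1551, -2.1551, -0.0305644)  len=0.9793
  (v35,v0,v36) [-++] → (2.1773, -2.1551, 0)–(2.1551, -2.1551, 0.0305644)  len=0.0378
  (v39,v4,v35) [++-] → (2.17356, -2.1551, -0.00515884)–(2.1551, -2.1551, -0.0305644)  len=0.0314
  (v35,v4,v0) [-++] → (2.17356, -2.1551, -0.00515884)–(2.1773, -2.1551, 0)  len=0.0064

Chained into 1 loop(s):
  loop 1: 18 segments, perimeter = 9.5299
Total perimeter = 9.530


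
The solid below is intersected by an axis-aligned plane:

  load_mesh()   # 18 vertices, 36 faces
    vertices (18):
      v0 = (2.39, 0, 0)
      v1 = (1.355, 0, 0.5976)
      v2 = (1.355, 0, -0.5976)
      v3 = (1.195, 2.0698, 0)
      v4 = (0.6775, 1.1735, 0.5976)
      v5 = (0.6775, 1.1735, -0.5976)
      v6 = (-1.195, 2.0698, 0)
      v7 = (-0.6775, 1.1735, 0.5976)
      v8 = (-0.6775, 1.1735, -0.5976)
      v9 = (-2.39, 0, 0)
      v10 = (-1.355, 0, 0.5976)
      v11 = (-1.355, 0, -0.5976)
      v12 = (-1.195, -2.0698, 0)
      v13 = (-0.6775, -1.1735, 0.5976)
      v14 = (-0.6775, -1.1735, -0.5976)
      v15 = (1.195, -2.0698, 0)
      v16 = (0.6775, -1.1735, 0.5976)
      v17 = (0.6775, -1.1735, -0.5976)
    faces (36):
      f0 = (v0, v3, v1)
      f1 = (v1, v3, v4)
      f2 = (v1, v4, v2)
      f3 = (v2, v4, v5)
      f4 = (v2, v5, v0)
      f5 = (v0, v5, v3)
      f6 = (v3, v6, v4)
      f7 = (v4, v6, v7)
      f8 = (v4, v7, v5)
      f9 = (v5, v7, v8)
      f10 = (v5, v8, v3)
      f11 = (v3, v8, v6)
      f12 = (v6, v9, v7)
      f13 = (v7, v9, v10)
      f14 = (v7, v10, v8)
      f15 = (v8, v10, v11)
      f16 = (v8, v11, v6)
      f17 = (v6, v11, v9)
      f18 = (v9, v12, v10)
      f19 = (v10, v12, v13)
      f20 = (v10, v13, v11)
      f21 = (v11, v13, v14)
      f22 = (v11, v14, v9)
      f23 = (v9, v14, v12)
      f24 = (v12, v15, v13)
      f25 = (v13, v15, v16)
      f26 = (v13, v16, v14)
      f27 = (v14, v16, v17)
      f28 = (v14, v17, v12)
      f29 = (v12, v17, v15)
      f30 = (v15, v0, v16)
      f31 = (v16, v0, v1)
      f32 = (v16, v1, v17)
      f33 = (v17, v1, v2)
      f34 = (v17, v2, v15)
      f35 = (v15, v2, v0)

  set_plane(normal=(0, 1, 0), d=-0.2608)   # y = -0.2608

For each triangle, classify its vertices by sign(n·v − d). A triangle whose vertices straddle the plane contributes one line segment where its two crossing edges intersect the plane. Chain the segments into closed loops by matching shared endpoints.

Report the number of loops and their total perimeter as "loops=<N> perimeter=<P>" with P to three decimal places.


Straddling triangles (12 of 36):
  (v9,v12,v10) [+-+] → (-2.23943, -0.2608, 0)–(-1.33484, -0.2608, 0.522301)  len=1.0445
  (v10,v12,v13) [+--] → (-1.33484, -0.2608, 0.522301)–(-1.20443, -0.2608, 0.5976)  len=0.1506
  (v10,v13,v11) [+-+] → (-1.20443, -0.2608, 0.5976)–(-1.20443, -0.2608, -0.331977)  len=0.9296
  (v11,v13,v14) [+--] → (-1.20443, -0.2608, -0.331977)–(-1.20443, -0.2608, -0.5976)  len=0.2656
  (v11,v14,v9) [+-+] → (-1.20443, -0.2608, -0.5976)–(-2.00941, -0.2608, -0.132811)  len=0.9295
  (v9,v14,v12) [+--] → (-2.00941, -0.2608, -0.132811)–(-2.23943, -0.2608, 0)  len=0.2656
  (v15,v0,v16) [-+-] → (2.23943, -0.2608, 0)–(2.00941, -0.2608, 0.132811)  len=0.2656
  (v16,v0,v1) [-++] → (2.00941, -0.2608, 0.132811)–(1.20443, -0.2608, 0.5976)  len=0.9295
  (v16,v1,v17) [-+-] → (1.20443, -0.2608, 0.5976)–(1.20443, -0.2608, 0.331977)  len=0.2656
  (v17,v1,v2) [-++] → (1.20443, -0.2608, 0.331977)–(1.20443, -0.2608, -0.5976)  len=0.9296
  (v17,v2,v15) [-+-] → (1.20443, -0.2608, -0.5976)–(1.33484, -0.2608, -0.522301)  len=0.1506
  (v15,v2,v0) [-++] → (1.33484, -0.2608, -0.522301)–(2.23943, -0.2608, 0)  len=1.0445

Chained into 2 loop(s):
  loop 1: 6 segments, perimeter = 3.5855
  loop 2: 6 segments, perimeter = 3.5855
Total perimeter = 7.171

loops=2 perimeter=7.171


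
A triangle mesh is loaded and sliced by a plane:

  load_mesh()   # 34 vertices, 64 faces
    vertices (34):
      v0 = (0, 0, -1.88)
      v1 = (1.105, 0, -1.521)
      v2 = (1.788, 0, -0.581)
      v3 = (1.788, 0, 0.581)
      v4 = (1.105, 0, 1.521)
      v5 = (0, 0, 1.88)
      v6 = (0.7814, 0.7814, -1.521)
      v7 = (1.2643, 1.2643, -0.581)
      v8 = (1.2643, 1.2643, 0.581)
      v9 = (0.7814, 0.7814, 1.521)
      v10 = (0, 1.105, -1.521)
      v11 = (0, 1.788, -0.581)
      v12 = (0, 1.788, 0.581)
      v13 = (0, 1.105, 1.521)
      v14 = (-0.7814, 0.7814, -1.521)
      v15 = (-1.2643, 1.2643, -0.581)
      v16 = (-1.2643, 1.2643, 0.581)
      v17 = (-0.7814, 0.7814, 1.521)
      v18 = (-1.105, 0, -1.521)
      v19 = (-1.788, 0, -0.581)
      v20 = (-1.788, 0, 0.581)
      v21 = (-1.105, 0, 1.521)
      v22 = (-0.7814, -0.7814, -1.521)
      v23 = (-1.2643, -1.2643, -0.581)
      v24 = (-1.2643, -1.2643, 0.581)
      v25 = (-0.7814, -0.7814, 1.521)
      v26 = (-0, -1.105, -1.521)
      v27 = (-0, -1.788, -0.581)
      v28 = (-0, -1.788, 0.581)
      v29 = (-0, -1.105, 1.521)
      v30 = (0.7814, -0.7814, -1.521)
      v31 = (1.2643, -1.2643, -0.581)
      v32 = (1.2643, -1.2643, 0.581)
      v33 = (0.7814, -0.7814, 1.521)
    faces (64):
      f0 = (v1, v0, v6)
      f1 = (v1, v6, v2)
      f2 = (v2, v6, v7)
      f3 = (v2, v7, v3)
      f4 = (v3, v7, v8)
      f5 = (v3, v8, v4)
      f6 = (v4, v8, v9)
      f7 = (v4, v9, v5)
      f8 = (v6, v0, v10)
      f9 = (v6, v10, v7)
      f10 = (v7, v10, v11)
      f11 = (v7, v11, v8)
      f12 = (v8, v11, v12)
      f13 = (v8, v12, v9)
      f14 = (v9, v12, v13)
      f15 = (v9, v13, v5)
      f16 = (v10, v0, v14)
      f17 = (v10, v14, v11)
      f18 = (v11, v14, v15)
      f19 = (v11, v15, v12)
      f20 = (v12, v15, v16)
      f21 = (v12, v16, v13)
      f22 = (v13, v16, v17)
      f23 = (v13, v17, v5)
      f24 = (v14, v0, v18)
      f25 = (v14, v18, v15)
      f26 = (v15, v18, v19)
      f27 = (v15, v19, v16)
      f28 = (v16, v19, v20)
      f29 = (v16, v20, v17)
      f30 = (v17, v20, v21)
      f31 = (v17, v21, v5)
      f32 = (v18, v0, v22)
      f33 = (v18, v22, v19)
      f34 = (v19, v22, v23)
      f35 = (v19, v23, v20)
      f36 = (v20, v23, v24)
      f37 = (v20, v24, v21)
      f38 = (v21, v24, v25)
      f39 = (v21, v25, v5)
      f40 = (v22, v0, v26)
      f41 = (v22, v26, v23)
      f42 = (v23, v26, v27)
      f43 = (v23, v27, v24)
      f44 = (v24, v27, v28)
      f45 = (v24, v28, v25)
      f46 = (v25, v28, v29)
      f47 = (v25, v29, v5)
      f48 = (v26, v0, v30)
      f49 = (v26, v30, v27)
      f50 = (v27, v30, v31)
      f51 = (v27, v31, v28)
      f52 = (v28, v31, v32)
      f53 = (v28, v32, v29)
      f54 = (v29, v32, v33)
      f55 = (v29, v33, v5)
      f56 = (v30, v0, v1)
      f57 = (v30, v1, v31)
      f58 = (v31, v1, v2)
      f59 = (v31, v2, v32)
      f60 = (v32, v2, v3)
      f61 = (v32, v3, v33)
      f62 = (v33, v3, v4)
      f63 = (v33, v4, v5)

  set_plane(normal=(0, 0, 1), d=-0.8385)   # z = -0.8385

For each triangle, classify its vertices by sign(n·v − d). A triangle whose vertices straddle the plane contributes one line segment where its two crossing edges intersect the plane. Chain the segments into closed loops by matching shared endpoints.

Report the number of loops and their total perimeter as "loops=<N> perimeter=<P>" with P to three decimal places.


loops=1 perimeter=9.802

Straddling triangles (16 of 64):
  (v1,v6,v2) [--+] → (1.51226, 0.214054, -0.8385)–(1.6009, 0, -0.8385)  len=0.2317
  (v2,v6,v7) [+-+] → (1.51226, 0.214054, -0.8385)–(1.13202, 1.13202, -0.8385)  len=0.9936
  (v6,v10,v7) [--+] → (0.917962, 1.22066, -0.8385)–(1.13202, 1.13202, -0.8385)  len=0.2317
  (v7,v10,v11) [+-+] → (0.917962, 1.22066, -0.8385)–(0, 1.6009, -0.8385)  len=0.9936
  (v10,v14,v11) [--+] → (-0.214054, 1.51226, -0.8385)–(0, 1.6009, -0.8385)  len=0.2317
  (v11,v14,v15) [+-+] → (-0.214054, 1.51226, -0.8385)–(-1.13202, 1.13202, -0.8385)  len=0.9936
  (v14,v18,v15) [--+] → (-1.22066, 0.917962, -0.8385)–(-1.13202, 1.13202, -0.8385)  len=0.2317
  (v15,v18,v19) [+-+] → (-1.22066, 0.917962, -0.8385)–(-1.6009, 0, -0.8385)  len=0.9936
  (v18,v22,v19) [--+] → (-1.51226, -0.214054, -0.8385)–(-1.6009, 0, -0.8385)  len=0.2317
  (v19,v22,v23) [+-+] → (-1.51226, -0.214054, -0.8385)–(-1.13202, -1.13202, -0.8385)  len=0.9936
  (v22,v26,v23) [--+] → (-0.917962, -1.22066, -0.8385)–(-1.13202, -1.13202, -0.8385)  len=0.2317
  (v23,v26,v27) [+-+] → (-0.917962, -1.22066, -0.8385)–(0, -1.6009, -0.8385)  len=0.9936
  (v26,v30,v27) [--+] → (0.214054, -1.51226, -0.8385)–(0, -1.6009, -0.8385)  len=0.2317
  (v27,v30,v31) [+-+] → (0.214054, -1.51226, -0.8385)–(1.13202, -1.13202, -0.8385)  len=0.9936
  (v30,v1,v31) [--+] → (1.22066, -0.917962, -0.8385)–(1.13202, -1.13202, -0.8385)  len=0.2317
  (v31,v1,v2) [+-+] → (1.22066, -0.917962, -0.8385)–(1.6009, 0, -0.8385)  len=0.9936

Chained into 1 loop(s):
  loop 1: 16 segments, perimeter = 9.8023
Total perimeter = 9.802


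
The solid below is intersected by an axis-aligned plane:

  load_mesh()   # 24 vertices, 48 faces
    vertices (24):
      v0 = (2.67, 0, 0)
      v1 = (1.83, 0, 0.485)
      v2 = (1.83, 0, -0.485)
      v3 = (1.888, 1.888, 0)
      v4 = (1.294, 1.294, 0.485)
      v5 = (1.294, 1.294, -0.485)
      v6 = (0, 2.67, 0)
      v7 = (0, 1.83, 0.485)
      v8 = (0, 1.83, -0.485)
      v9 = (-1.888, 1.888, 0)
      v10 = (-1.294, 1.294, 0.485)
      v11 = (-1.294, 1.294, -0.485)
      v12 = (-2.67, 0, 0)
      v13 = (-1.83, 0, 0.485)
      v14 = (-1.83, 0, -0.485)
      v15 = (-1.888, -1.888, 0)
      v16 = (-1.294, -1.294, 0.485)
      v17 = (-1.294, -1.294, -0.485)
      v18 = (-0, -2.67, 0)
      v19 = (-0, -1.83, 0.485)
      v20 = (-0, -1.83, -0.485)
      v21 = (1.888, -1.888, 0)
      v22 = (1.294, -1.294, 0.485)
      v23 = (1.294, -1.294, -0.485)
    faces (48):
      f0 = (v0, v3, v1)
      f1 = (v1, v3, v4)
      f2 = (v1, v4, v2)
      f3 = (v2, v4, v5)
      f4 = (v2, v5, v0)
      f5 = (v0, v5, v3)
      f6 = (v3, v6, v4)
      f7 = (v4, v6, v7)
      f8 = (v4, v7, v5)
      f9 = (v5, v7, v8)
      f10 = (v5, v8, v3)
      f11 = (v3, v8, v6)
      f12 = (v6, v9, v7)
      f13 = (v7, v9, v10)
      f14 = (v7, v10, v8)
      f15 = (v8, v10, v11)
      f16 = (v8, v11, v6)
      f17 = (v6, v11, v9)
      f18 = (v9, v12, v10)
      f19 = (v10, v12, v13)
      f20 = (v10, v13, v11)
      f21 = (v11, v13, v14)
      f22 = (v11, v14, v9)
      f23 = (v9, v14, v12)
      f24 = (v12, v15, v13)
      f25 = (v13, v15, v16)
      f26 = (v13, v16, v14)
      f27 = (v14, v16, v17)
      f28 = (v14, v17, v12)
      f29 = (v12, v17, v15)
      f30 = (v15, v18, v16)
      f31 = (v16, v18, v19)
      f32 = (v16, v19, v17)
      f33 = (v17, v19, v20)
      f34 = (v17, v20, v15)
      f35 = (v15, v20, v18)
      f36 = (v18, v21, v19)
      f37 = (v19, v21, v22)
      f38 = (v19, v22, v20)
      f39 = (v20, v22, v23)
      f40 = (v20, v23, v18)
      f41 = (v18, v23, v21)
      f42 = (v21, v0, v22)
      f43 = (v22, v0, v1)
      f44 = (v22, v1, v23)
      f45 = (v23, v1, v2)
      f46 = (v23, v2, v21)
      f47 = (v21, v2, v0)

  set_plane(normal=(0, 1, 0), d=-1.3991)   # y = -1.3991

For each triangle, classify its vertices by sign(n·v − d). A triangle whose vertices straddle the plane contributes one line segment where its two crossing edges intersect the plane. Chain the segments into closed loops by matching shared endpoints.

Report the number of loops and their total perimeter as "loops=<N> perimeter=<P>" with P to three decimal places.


Straddling triangles (16 of 48):
  (v12,v15,v13) [+-+] → (-2.0905, -1.3991, 0)–(-1.87298, -1.3991, 0.125591)  len=0.2512
  (v13,v15,v16) [+-+] → (-1.87298, -1.3991, 0.125591)–(-1.3991, -1.3991, 0.399186)  len=0.5472
  (v12,v17,v15) [++-] → (-1.3991, -1.3991, -0.399186)–(-2.0905, -1.3991, 0)  len=0.7984
  (v15,v18,v16) [--+] → (-1.19516, -1.3991, 0.447955)–(-1.3991, -1.3991, 0.399186)  len=0.2097
  (v16,v18,v19) [+--] → (-1.19516, -1.3991, 0.447955)–(-1.04027, -1.3991, 0.485)  len=0.1593
  (v16,v19,v17) [+-+] → (-1.04027, -1.3991, 0.485)–(-1.04027, -1.3991, -0.2948)  len=0.7798
  (v17,v19,v20) [+--] → (-1.04027, -1.3991, -0.2948)–(-1.04027, -1.3991, -0.485)  len=0.1902
  (v17,v20,v15) [+--] → (-1.04027, -1.3991, -0.485)–(-1.3991, -1.3991, -0.399186)  len=0.3689
  (v19,v21,v22) [--+] → (1.3991, -1.3991, 0.399186)–(1.04027, -1.3991, 0.485)  len=0.3689
  (v19,v22,v20) [-+-] → (1.04027, -1.3991, 0.485)–(1.04027, -1.3991, 0.2948)  len=0.1902
  (v20,v22,v23) [-++] → (1.04027, -1.3991, 0.2948)–(1.04027, -1.3991, -0.485)  len=0.7798
  (v20,v23,v18) [-+-] → (1.04027, -1.3991, -0.485)–(1.19516, -1.3991, -0.447955)  len=0.1593
  (v18,v23,v21) [-+-] → (1.19516, -1.3991, -0.447955)–(1.3991, -1.3991, -0.399186)  len=0.2097
  (v21,v0,v22) [-++] → (2.0905, -1.3991, 0)–(1.3991, -1.3991, 0.399186)  len=0.7984
  (v23,v2,v21) [++-] → (1.87298, -1.3991, -0.125591)–(1.3991, -1.3991, -0.399186)  len=0.5472
  (v21,v2,v0) [-++] → (1.87298, -1.3991, -0.125591)–(2.0905, -1.3991, 0)  len=0.2512

Chained into 2 loop(s):
  loop 1: 8 segments, perimeter = 3.3046
  loop 2: 8 segments, perimeter = 3.3046
Total perimeter = 6.609

loops=2 perimeter=6.609


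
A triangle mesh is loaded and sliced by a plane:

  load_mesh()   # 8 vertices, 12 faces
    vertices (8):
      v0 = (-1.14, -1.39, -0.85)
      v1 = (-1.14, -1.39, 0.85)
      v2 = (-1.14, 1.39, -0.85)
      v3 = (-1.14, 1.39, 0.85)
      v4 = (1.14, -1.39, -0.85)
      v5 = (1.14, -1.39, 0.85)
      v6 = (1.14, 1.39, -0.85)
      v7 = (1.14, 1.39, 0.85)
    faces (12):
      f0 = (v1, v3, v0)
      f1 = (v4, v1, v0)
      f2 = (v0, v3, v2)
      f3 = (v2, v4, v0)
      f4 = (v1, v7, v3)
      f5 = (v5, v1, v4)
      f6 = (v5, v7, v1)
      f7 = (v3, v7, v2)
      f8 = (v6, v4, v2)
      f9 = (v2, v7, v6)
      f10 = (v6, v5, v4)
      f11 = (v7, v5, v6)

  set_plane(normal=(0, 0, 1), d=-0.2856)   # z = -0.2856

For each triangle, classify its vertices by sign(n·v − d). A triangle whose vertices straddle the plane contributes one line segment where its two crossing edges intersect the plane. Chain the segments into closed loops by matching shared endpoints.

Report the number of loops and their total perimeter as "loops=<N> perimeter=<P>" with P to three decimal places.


loops=1 perimeter=10.120

Straddling triangles (8 of 12):
  (v1,v3,v0) [++-] → (-1.14, -0.46704, -0.2856)–(-1.14, -1.39, -0.2856)  len=0.9230
  (v4,v1,v0) [-+-] → (0.38304, -1.39, -0.2856)–(-1.14, -1.39, -0.2856)  len=1.5230
  (v0,v3,v2) [-+-] → (-1.14, -0.46704, -0.2856)–(-1.14, 1.39, -0.2856)  len=1.8570
  (v5,v1,v4) [++-] → (0.38304, -1.39, -0.2856)–(1.14, -1.39, -0.2856)  len=0.7570
  (v3,v7,v2) [++-] → (-0.38304, 1.39, -0.2856)–(-1.14, 1.39, -0.2856)  len=0.7570
  (v2,v7,v6) [-+-] → (-0.38304, 1.39, -0.2856)–(1.14, 1.39, -0.2856)  len=1.5230
  (v6,v5,v4) [-+-] → (1.14, 0.46704, -0.2856)–(1.14, -1.39, -0.2856)  len=1.8570
  (v7,v5,v6) [++-] → (1.14, 0.46704, -0.2856)–(1.14, 1.39, -0.2856)  len=0.9230

Chained into 1 loop(s):
  loop 1: 8 segments, perimeter = 10.1200
Total perimeter = 10.120


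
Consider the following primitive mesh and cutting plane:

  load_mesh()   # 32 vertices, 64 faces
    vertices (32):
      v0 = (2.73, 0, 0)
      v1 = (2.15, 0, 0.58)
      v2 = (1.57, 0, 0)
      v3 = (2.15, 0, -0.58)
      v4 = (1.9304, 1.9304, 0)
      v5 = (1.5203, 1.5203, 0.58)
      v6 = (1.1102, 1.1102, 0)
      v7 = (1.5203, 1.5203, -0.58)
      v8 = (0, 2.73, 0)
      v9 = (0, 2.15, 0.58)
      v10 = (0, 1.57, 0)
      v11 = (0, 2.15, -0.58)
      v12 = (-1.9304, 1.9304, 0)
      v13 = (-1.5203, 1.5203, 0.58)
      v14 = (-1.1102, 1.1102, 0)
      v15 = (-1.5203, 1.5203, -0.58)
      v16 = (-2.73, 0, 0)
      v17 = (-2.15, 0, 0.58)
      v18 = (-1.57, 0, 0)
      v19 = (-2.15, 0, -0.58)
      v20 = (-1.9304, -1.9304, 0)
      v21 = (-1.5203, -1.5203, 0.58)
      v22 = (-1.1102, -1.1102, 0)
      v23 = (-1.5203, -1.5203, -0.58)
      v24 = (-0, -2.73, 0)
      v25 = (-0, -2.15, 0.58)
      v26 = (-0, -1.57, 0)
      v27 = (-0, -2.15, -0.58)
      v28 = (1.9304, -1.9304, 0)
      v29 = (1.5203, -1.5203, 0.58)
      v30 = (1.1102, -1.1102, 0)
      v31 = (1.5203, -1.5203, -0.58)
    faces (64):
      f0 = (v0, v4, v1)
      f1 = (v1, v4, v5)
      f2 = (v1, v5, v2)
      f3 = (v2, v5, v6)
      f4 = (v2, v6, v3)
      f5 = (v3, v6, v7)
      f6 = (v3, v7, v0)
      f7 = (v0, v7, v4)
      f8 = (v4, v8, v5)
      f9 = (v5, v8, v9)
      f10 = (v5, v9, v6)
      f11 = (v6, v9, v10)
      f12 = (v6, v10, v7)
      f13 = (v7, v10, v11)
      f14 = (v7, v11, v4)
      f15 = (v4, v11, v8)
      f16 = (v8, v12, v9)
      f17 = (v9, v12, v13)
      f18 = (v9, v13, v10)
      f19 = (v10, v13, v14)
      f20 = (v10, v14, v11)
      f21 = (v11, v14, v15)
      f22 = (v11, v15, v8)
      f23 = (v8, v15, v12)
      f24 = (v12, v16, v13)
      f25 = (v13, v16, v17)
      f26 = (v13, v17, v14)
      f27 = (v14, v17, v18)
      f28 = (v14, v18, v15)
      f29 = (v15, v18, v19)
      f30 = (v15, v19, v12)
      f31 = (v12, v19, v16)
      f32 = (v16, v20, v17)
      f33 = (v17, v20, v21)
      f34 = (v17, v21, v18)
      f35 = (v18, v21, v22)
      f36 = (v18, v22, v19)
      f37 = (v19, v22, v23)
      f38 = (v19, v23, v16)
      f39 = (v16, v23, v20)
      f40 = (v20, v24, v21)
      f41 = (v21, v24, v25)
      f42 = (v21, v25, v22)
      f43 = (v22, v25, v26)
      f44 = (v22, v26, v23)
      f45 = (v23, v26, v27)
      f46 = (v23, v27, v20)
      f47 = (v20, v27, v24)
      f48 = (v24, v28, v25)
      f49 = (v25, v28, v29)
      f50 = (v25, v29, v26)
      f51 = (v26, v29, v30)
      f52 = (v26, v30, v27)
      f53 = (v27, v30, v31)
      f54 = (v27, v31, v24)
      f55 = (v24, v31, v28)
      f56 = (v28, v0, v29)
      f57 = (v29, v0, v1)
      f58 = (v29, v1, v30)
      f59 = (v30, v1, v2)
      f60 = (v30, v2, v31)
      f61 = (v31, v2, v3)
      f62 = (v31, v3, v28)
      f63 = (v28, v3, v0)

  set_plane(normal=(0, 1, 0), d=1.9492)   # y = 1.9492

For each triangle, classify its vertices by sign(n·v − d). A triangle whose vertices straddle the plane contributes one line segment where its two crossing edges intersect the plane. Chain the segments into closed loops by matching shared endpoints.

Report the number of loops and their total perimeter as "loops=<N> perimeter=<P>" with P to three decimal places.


Straddling triangles (14 of 64):
  (v4,v8,v5) [-+-] → (1.88501, 1.9492, 0)–(0.981277, 1.9492, 0.374361)  len=0.9782
  (v5,v8,v9) [-++] → (0.981277, 1.9492, 0.374361)–(0.484796, 1.9492, 0.58)  len=0.5374
  (v5,v9,v6) [-+-] → (0.484796, 1.9492, 0.58)–(0.214395, 1.9492, 0.467994)  len=0.2927
  (v6,v9,v10) [-+-] → (0.214395, 1.9492, 0.467994)–(0, 1.9492, 0.3792)  len=0.2321
  (v7,v10,v11) [--+] → (0, 1.9492, -0.3792)–(0.484796, 1.9492, -0.58)  len=0.5247
  (v7,v11,v4) [-+-] → (0.484796, 1.9492, -0.58)–(1.76514, 1.9492, -0.0496539)  len=1.3858
  (v4,v11,v8) [-++] → (1.76514, 1.9492, -0.0496539)–(1.88501, 1.9492, 0)  len=0.1298
  (v8,v12,v9) [+-+] → (-1.88501, 1.9492, 0)–(-1.76514, 1.9492, 0.0496539)  len=0.1298
  (v9,v12,v13) [+--] → (-1.76514, 1.9492, 0.0496539)–(-0.484796, 1.9492, 0.58)  len=1.3858
  (v9,v13,v10) [+--] → (-0.484796, 1.9492, 0.58)–(0, 1.9492, 0.3792)  len=0.5247
  (v10,v14,v11) [--+] → (-0.214395, 1.9492, -0.467994)–(0, 1.9492, -0.3792)  len=0.2321
  (v11,v14,v15) [+--] → (-0.214395, 1.9492, -0.467994)–(-0.484796, 1.9492, -0.58)  len=0.2927
  (v11,v15,v8) [+-+] → (-0.484796, 1.9492, -0.58)–(-0.981277, 1.9492, -0.374361)  len=0.5374
  (v8,v15,v12) [+--] → (-0.981277, 1.9492, -0.374361)–(-1.88501, 1.9492, 0)  len=0.9782

Chained into 1 loop(s):
  loop 1: 14 segments, perimeter = 8.1613
Total perimeter = 8.161

loops=1 perimeter=8.161


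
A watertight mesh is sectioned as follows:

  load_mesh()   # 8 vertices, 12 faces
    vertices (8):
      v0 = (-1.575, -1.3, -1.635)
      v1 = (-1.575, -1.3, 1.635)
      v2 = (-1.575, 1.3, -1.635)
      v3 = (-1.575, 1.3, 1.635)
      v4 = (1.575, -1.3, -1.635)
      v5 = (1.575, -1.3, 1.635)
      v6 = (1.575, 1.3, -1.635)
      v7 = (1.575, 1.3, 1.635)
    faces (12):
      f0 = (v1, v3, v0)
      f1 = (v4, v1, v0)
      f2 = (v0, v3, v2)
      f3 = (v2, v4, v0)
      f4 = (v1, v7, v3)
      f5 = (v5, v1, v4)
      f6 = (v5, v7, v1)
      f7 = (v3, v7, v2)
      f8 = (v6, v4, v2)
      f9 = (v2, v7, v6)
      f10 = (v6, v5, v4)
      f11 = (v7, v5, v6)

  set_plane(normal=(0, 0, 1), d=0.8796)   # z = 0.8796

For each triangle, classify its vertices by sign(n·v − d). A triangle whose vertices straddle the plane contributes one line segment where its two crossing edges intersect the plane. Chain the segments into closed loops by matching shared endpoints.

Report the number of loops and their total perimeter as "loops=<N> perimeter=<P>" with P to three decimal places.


Straddling triangles (8 of 12):
  (v1,v3,v0) [++-] → (-1.575, 0.699376, 0.8796)–(-1.575, -1.3, 0.8796)  len=1.9994
  (v4,v1,v0) [-+-] → (-0.847321, -1.3, 0.8796)–(-1.575, -1.3, 0.8796)  len=0.7277
  (v0,v3,v2) [-+-] → (-1.575, 0.699376, 0.8796)–(-1.575, 1.3, 0.8796)  len=0.6006
  (v5,v1,v4) [++-] → (-0.847321, -1.3, 0.8796)–(1.575, -1.3, 0.8796)  len=2.4223
  (v3,v7,v2) [++-] → (0.847321, 1.3, 0.8796)–(-1.575, 1.3, 0.8796)  len=2.4223
  (v2,v7,v6) [-+-] → (0.847321, 1.3, 0.8796)–(1.575, 1.3, 0.8796)  len=0.7277
  (v6,v5,v4) [-+-] → (1.575, -0.699376, 0.8796)–(1.575, -1.3, 0.8796)  len=0.6006
  (v7,v5,v6) [++-] → (1.575, -0.699376, 0.8796)–(1.575, 1.3, 0.8796)  len=1.9994

Chained into 1 loop(s):
  loop 1: 8 segments, perimeter = 11.5000
Total perimeter = 11.500

loops=1 perimeter=11.500


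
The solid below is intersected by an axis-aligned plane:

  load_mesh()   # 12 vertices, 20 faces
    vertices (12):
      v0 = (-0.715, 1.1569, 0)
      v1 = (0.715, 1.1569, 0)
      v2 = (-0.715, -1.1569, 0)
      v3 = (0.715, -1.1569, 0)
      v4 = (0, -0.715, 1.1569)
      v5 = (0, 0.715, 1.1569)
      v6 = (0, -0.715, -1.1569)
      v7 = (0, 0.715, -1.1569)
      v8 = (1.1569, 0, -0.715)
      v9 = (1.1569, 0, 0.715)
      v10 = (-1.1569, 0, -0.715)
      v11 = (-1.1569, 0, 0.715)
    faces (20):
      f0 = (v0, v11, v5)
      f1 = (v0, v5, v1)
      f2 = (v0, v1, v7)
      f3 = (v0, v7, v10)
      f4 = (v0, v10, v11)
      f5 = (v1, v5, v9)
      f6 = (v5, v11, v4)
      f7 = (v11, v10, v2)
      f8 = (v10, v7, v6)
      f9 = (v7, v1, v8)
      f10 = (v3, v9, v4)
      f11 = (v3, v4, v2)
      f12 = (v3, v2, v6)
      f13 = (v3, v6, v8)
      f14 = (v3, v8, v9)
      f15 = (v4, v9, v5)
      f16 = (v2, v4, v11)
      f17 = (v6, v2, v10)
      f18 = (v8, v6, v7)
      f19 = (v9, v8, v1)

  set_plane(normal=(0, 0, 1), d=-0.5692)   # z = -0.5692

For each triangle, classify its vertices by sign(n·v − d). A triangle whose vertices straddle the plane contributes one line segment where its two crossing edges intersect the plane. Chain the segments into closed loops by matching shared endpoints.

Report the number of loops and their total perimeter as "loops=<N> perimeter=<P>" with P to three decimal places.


loops=1 perimeter=6.443

Straddling triangles (10 of 20):
  (v0,v1,v7) [++-] → (0.363217, 0.939483, -0.5692)–(-0.363217, 0.939483, -0.5692)  len=0.7264
  (v0,v7,v10) [+--] → (-0.363217, 0.939483, -0.5692)–(-1.06679, 0.235911, -0.5692)  len=0.9950
  (v0,v10,v11) [+-+] → (-1.06679, 0.235911, -0.5692)–(-1.1569, 0, -0.5692)  len=0.2525
  (v11,v10,v2) [+-+] → (-1.1569, 0, -0.5692)–(-1.06679, -0.235911, -0.5692)  len=0.2525
  (v7,v1,v8) [-+-] → (0.363217, 0.939483, -0.5692)–(1.06679, 0.235911, -0.5692)  len=0.9950
  (v3,v2,v6) [++-] → (-0.363217, -0.939483, -0.5692)–(0.363217, -0.939483, -0.5692)  len=0.7264
  (v3,v6,v8) [+--] → (0.363217, -0.939483, -0.5692)–(1.06679, -0.235911, -0.5692)  len=0.9950
  (v3,v8,v9) [+-+] → (1.06679, -0.235911, -0.5692)–(1.1569, 0, -0.5692)  len=0.2525
  (v6,v2,v10) [-+-] → (-0.363217, -0.939483, -0.5692)–(-1.06679, -0.235911, -0.5692)  len=0.9950
  (v9,v8,v1) [+-+] → (1.1569, 0, -0.5692)–(1.06679, 0.235911, -0.5692)  len=0.2525

Chained into 1 loop(s):
  loop 1: 10 segments, perimeter = 6.4430
Total perimeter = 6.443


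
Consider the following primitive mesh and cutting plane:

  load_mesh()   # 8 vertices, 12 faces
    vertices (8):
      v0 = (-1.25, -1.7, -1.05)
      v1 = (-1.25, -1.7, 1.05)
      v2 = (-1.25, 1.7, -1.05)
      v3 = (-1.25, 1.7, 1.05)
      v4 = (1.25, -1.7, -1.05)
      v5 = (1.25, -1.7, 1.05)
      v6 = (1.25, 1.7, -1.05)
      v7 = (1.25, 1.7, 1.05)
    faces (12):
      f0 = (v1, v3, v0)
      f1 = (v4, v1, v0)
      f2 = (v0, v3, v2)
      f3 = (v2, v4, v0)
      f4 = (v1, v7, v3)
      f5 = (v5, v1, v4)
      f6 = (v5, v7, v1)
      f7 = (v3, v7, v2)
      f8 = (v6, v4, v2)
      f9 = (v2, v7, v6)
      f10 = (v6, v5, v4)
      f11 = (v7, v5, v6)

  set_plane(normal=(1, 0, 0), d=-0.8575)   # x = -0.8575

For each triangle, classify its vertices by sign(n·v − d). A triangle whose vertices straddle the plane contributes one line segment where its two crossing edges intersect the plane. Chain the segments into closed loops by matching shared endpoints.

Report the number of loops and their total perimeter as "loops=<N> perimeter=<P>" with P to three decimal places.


loops=1 perimeter=11.000

Straddling triangles (8 of 12):
  (v4,v1,v0) [+--] → (-0.8575, -1.7, 0.7203)–(-0.8575, -1.7, -1.05)  len=1.7703
  (v2,v4,v0) [-+-] → (-0.8575, 1.1662, -1.05)–(-0.8575, -1.7, -1.05)  len=2.8662
  (v1,v7,v3) [-+-] → (-0.8575, -1.1662, 1.05)–(-0.8575, 1.7, 1.05)  len=2.8662
  (v5,v1,v4) [+-+] → (-0.8575, -1.7, 1.05)–(-0.8575, -1.7, 0.7203)  len=0.3297
  (v5,v7,v1) [++-] → (-0.8575, -1.1662, 1.05)–(-0.8575, -1.7, 1.05)  len=0.5338
  (v3,v7,v2) [-+-] → (-0.8575, 1.7, 1.05)–(-0.8575, 1.7, -0.7203)  len=1.7703
  (v6,v4,v2) [++-] → (-0.8575, 1.1662, -1.05)–(-0.8575, 1.7, -1.05)  len=0.5338
  (v2,v7,v6) [-++] → (-0.8575, 1.7, -0.7203)–(-0.8575, 1.7, -1.05)  len=0.3297

Chained into 1 loop(s):
  loop 1: 8 segments, perimeter = 11.0000
Total perimeter = 11.000


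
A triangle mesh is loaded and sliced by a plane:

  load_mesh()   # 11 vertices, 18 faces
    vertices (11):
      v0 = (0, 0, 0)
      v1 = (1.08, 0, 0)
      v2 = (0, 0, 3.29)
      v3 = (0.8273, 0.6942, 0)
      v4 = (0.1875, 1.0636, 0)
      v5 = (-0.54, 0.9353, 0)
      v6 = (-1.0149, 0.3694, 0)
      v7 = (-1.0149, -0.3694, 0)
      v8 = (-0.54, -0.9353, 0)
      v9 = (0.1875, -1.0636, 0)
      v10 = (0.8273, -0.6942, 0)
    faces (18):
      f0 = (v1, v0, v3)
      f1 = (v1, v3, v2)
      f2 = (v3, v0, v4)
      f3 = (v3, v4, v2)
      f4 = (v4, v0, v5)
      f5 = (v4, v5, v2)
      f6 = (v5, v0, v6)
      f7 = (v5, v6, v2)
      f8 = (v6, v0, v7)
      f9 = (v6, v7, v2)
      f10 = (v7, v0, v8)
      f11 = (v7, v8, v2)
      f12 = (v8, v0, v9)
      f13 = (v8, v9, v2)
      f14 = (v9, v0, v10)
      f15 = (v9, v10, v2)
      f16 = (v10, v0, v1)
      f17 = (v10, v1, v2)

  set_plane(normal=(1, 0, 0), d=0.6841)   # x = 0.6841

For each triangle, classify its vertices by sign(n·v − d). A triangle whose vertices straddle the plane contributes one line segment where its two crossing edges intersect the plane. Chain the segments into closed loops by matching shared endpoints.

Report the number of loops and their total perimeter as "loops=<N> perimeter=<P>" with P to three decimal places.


loops=1 perimeter=4.477

Straddling triangles (8 of 18):
  (v1,v0,v3) [+-+] → (0.6841, 0, 0)–(0.6841, 0.574039, 0)  len=0.5740
  (v1,v3,v2) [++-] → (0.6841, 0.574039, 0.569477)–(0.6841, 0, 1.20603)  len=0.8572
  (v3,v0,v4) [+--] → (0.6841, 0.574039, 0)–(0.6841, 0.776879, 0)  len=0.2028
  (v3,v4,v2) [+--] → (0.6841, 0.776879, 0)–(0.6841, 0.574039, 0.569477)  len=0.6045
  (v9,v0,v10) [--+] → (0.6841, -0.574039, 0)–(0.6841, -0.776879, 0)  len=0.2028
  (v9,v10,v2) [-+-] → (0.6841, -0.776879, 0)–(0.6841, -0.574039, 0.569477)  len=0.6045
  (v10,v0,v1) [+-+] → (0.6841, -0.574039, 0)–(0.6841, 0, 0)  len=0.5740
  (v10,v1,v2) [++-] → (0.6841, 0, 1.20603)–(0.6841, -0.574039, 0.569477)  len=0.8572

Chained into 1 loop(s):
  loop 1: 8 segments, perimeter = 4.4771
Total perimeter = 4.477


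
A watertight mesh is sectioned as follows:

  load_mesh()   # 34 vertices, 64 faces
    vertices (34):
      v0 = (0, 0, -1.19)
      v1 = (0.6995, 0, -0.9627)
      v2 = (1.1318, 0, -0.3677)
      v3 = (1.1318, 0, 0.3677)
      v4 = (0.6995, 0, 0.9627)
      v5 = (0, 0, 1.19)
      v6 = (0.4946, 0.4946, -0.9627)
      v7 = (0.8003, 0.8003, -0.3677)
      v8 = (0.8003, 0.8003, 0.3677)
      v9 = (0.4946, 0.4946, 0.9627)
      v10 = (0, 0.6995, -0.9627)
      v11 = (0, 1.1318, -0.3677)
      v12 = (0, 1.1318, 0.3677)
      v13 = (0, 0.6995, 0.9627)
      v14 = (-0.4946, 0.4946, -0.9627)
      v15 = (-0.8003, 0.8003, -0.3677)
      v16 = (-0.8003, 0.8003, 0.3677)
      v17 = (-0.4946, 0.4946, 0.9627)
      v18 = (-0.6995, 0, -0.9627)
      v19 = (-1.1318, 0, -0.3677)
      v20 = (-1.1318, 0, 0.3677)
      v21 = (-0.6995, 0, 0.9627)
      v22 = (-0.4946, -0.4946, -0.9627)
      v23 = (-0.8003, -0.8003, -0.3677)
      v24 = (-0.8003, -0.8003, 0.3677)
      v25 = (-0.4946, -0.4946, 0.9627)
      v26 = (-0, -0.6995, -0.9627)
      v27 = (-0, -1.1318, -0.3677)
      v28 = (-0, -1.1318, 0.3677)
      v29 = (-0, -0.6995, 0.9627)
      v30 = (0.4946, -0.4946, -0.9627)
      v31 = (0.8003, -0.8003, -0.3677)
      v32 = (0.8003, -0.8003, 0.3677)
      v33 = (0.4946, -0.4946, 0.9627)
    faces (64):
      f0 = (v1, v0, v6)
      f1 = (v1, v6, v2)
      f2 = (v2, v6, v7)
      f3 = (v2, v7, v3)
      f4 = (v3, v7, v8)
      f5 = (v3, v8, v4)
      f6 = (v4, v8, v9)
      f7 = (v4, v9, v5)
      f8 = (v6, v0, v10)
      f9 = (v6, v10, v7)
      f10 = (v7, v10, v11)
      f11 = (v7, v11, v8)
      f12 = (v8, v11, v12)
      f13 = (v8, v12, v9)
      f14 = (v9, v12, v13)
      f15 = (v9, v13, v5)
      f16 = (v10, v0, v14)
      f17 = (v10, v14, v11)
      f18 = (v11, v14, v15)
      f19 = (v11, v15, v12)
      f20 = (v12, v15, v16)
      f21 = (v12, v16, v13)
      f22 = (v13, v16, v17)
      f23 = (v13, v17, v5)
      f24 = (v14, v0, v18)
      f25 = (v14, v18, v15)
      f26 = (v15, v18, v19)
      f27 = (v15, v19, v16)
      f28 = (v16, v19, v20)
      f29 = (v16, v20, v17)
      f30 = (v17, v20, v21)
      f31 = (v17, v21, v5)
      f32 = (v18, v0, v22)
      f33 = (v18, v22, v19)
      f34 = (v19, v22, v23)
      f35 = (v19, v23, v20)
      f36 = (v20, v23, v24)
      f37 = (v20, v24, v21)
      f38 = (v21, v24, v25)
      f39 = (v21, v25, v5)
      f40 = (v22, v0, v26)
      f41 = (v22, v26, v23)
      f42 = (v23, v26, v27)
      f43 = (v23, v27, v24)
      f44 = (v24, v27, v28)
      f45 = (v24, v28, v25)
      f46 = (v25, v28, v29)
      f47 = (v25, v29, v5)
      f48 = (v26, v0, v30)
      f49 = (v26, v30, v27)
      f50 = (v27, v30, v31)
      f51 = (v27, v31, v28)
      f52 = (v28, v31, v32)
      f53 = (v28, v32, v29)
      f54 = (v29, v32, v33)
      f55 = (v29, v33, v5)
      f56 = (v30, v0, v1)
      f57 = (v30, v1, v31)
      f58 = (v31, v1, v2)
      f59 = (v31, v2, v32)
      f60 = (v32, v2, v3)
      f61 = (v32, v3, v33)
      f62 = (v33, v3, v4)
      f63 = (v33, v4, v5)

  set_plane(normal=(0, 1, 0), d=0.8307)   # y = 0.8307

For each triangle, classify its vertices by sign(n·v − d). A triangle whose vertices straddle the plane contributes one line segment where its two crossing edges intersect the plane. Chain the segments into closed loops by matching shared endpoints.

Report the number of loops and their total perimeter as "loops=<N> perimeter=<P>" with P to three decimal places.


Straddling triangles (10 of 64):
  (v7,v10,v11) [--+] → (0, 0.8307, -0.782122)–(0.726909, 0.8307, -0.3677)  len=0.8367
  (v7,v11,v8) [-+-] → (0.726909, 0.8307, -0.3677)–(0.726909, 0.8307, 0.300261)  len=0.6680
  (v8,v11,v12) [-++] → (0.726909, 0.8307, 0.300261)–(0.726909, 0.8307, 0.3677)  len=0.0674
  (v8,v12,v9) [-+-] → (0.726909, 0.8307, 0.3677)–(0.233716, 0.8307, 0.648859)  len=0.5677
  (v9,v12,v13) [-+-] → (0.233716, 0.8307, 0.648859)–(0, 0.8307, 0.782122)  len=0.2690
  (v10,v14,v11) [--+] → (-0.233716, 0.8307, -0.648859)–(0, 0.8307, -0.782122)  len=0.2690
  (v11,v14,v15) [+--] → (-0.233716, 0.8307, -0.648859)–(-0.726909, 0.8307, -0.3677)  len=0.5677
  (v11,v15,v12) [+-+] → (-0.726909, 0.8307, -0.3677)–(-0.726909, 0.8307, -0.300261)  len=0.0674
  (v12,v15,v16) [+--] → (-0.726909, 0.8307, -0.300261)–(-0.726909, 0.8307, 0.3677)  len=0.6680
  (v12,v16,v13) [+--] → (-0.726909, 0.8307, 0.3677)–(0, 0.8307, 0.782122)  len=0.8367

Chained into 1 loop(s):
  loop 1: 10 segments, perimeter = 4.8178
Total perimeter = 4.818

loops=1 perimeter=4.818
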